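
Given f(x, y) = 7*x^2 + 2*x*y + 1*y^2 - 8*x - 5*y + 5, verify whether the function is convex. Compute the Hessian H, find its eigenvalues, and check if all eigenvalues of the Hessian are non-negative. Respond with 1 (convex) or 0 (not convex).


The Hessian of f(x,y) = 7*x^2 + 2*x*y + 1*y^2 - 8*x - 5*y + 5 is:
H = [[14, 2], [2, 2]]
Trace = 14 + 2 = 16
Determinant = 14*2 - (2)^2 = 24
Discriminant = (16)^2 - 4*24 = 160.0
Eigenvalues: lambda_1 = 1.6754, lambda_2 = 14.3246
The function is convex.

1


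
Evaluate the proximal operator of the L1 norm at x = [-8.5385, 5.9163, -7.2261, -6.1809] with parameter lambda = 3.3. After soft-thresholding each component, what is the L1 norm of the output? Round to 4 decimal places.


Soft-thresholding with lambda = 3.3:
prox(-8.5385) = sign(-8.5385)*max(|-8.5385| - 3.3, 0) = -5.2385
prox(5.9163) = sign(5.9163)*max(|5.9163| - 3.3, 0) = 2.6163
prox(-7.2261) = sign(-7.2261)*max(|-7.2261| - 3.3, 0) = -3.9261
prox(-6.1809) = sign(-6.1809)*max(|-6.1809| - 3.3, 0) = -2.8809
prox(x) = [-5.2385, 2.6163, -3.9261, -2.8809]
||prox(x)||_1 = 5.2385 + 2.6163 + 3.9261 + 2.8809 = 14.6618


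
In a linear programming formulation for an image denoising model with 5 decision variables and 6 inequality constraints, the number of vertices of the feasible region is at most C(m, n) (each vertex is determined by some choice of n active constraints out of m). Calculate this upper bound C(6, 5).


Each vertex corresponds to some choice of n active constraints out of m, so the number of vertices is at most C(m, n) = m! / (n!(m-n)!).
m = 6, n = 5
Numerator: 6 * 5 * 4 * 3 * 2
Denominator: 5! = 120
C(6, 5) = 6


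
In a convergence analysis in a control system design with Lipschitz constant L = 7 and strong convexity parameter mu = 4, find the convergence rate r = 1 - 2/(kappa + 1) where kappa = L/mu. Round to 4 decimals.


Step 1: Compute the condition number.
kappa = L/mu = 7/4 = 1.75
Step 2: Compute the convergence rate.
r = 1 - 2/(kappa + 1) = 1 - 2*mu/(L + mu) = (L - mu)/(L + mu) = 3/11 = 0.2727


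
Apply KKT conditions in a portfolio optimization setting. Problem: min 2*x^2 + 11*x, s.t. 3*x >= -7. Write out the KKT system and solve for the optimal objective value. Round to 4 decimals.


Step 1: Try lambda = 0 (constraint inactive).
x_unc = -11/(2*2) = -2.75
Check: 3*-2.75 = -8.25 < -7 -- violated!
Step 2: Constraint must be active: 3*x = -7
x* = -7/3 = -2.3333 (rounded; the exact value -7/3 is used below)
lambda = (2*2*(-7/3) + 11)/3 = 0.5556
Step 3: Compute optimal value.
f(x*) = 2*(-7/3)^2 + 11*(-7/3) = -14.7778


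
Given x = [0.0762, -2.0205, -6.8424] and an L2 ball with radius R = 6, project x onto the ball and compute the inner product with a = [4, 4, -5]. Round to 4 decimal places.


Step 1: Compute ||x|| (intermediates to 6 decimals).
||x|| = sqrt(0.0762^2 + (-2.0205)^2 + (-6.8424)^2) = 7.134891
Step 2: Project.
Since ||x|| > R, scale = R/||x|| = 6/7.134891 = 0.840938, proj(x) = scale * x
proj(x) = [0.064079, -1.699115, -5.754034]
Step 3: Dot product.
a^T * proj(x) = 4*0.064079 + 4*(-1.699115) - 5*(-5.754034) = 22.23


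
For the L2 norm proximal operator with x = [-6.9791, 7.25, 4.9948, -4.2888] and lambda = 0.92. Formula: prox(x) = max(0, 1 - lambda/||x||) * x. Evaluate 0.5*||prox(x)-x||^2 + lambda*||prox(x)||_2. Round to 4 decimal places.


Step 1: Compute ||x||.
||x|| = 12.0255
Step 2: Compute scaling factor.
scale = max(0, 1 - 0.92/12.0255) = 0.9235
Step 3: prox(x) = [-6.4452, 6.6953, 4.6127, -3.9607]
||prox(x)|| = 11.1055
Step 4: Proximal objective.
0.5*||prox-x||^2 = 0.4232
lambda*||prox|| = 10.2171
Total = 10.6402


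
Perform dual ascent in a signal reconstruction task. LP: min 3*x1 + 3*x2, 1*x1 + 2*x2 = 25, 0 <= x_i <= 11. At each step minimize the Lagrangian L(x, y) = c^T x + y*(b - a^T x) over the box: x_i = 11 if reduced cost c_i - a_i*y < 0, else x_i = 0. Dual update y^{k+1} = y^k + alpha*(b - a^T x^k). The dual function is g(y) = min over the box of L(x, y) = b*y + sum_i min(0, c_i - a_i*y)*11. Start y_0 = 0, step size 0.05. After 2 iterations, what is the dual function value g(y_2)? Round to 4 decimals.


Dual ascent for LP: min 3*x1 + 3*x2, 1*x1 + 2*x2 = 25, 0 <= x_i <= 11
Step 1: y^k = 0.0, reduced costs: (3.0, 3.0)
  x^k = (0.0, 0.0), subgradient = b - a^T x = 25.0
  y^{k+1} = 0.0 + 0.05*25.0 = 1.25
Step 2: y^k = 1.25, reduced costs: (1.75, 0.5)
  x^k = (0.0, 0.0), subgradient = b - a^T x = 25.0
  y^{k+1} = 1.25 + 0.05*25.0 = 2.5
Dual objective at y_2 = 2.5: reduced costs (0.5, -2.0), box minimizer x = (0.0, 11.0)
g(y_2) = b*y + (c1 - a1*y)*x1 + (c2 - a2*y)*x2 = 25*2.5 + 0.5*0.0 + (-2.0)*11.0 = 62.5 + 0.0 - 22.0 = 40.5


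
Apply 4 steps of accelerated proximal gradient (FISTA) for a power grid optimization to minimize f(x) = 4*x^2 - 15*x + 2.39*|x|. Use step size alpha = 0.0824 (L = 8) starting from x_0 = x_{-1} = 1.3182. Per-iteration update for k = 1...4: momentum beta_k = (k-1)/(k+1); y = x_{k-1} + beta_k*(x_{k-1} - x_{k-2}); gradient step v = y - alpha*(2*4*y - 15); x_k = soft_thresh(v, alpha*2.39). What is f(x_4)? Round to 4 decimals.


FISTA on f(x) = 4*x^2 - 15*x + 2.39*|x|
L = 8, alpha = 0.0824
Iteration 1: beta = 0.0, y = 1.3182 + 0.0*(1.3182 - 1.3182) = 1.3182
  grad(y) = -4.4544, v = y - alpha*grad = 1.6852
  prox(v) = soft_thresh(1.6852, 0.1969) = 1.4883
Iteration 2: beta = 0.3333, y = 1.4883 + 0.3333*(1.4883 - 1.3182) = 1.545
  grad(y) = -2.6399, v = y - alpha*grad = 1.7625
  prox(v) = soft_thresh(1.7625, 0.1969) = 1.5656
Iteration 3: beta = 0.5, y = 1.5656 + 0.5*(1.5656 - 1.4883) = 1.6043
  grad(y) = -2.166, v = y - alpha*grad = 1.7827
  prox(v) = soft_thresh(1.7827, 0.1969) = 1.5858
Iteration 4: beta = 0.6, y = 1.5858 + 0.6*(1.5858 - 1.5656) = 1.5979
  grad(y) = -2.2167, v = y - alpha*grad = 1.7806
  prox(v) = soft_thresh(1.7806, 0.1969) = 1.5836
f(x_4) = 4*1.5836^2 - 15*1.5836 + 2.39*|1.5836| = -9.938


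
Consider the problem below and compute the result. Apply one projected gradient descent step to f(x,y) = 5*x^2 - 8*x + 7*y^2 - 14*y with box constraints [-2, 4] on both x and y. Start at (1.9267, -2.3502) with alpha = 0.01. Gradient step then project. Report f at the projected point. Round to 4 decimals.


Step 1: Compute gradient at (1.9267, -2.3502).
grad_x = 2*5*1.9267 - 8 = 11.267
grad_y = 2*7*-2.3502 - 14 = -46.9028
Step 2: Gradient step.
x_raw = 1.9267 - 0.01*11.267 = 1.814
y_raw = -2.3502 - 0.01*-46.9028 = -1.8812
Step 3: Project onto [-2, 4].
x_proj = clip(1.814) = 1.814
y_proj = clip(-1.8812) = -1.8812
Step 4: Evaluate f.
f(1.814, -1.8812) = 53.0493


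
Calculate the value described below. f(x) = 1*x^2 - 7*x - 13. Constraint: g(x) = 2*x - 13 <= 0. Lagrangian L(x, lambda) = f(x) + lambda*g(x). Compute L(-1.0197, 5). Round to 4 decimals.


Step 1: Evaluate f(x).
f(-1.0197) = 1*(-1.0197)^2 - 7*(-1.0197) - 13 = -4.8223
Step 2: Evaluate g(x).
g(-1.0197) = 2*-1.0197 - 13 = -15.0394
Step 3: Compute Lagrangian.
L = -4.8223 + 5*-15.0394 = -80.0193


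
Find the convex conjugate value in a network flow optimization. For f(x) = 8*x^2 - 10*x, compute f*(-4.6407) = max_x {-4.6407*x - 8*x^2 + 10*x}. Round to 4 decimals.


f*(y) = sup_x {y*x - a*x^2 - b*x} = sup_x {(y-b)*x - a*x^2}
FOC: (y - b) - 2a*x = 0 => x* = (y - b)/(2a)
x* = (-4.6407 + 10)/(2*8) = 0.335
f*(-4.6407) = (y-b)^2/(4a) = (-4.6407 + 10)^2/(4*8)
= 28.7221/32 = 0.8976


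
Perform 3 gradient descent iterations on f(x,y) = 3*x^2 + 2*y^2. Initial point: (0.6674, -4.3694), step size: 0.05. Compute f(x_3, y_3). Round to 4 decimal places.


Gradient descent on f(x,y) = 3*x^2 + 2*y^2.
Starting point: (0.6674, -4.3694), alpha = 0.05
Step 1: grad_x = 2*3*0.6674 = 4.0044, grad_y = 2*2*-4.3694 = -17.4776
  x_1 = 0.6674 - 0.05*4.0044 = 0.4672
  y_1 = -4.3694 - 0.05*-17.4776 = -3.4955
Step 2: grad_x = 2*3*0.4672 = 2.8031, grad_y = 2*2*-3.4955 = -13.9821
  x_2 = 0.4672 - 0.05*2.8031 = 0.327
  y_2 = -3.4955 - 0.05*-13.9821 = -2.7964
Step 3: grad_x = 2*3*0.327 = 1.9622, grad_y = 2*2*-2.7964 = -11.1857
  x_3 = 0.327 - 0.05*1.9622 = 0.2289
  y_3 = -2.7964 - 0.05*-11.1857 = -2.2371
f(0.2289, -2.2371) = 3*0.2289^2 + 2*(-2.2371)^2 = 10.1667


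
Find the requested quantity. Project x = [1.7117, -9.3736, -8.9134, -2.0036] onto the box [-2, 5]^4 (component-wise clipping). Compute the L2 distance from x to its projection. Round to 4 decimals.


Project each component onto [-2, 5].
clip(1.7117) = 1.7117, clip(-9.3736) = -2.0, clip(-8.9134) = -2.0, clip(-2.0036) = -2.0
Projection = [1.7117, -2.0, -2.0, -2.0]
Squared diffs: [0.0, 54.37, 47.7951, 0.0]
Distance = sqrt(102.1651) = 10.1077


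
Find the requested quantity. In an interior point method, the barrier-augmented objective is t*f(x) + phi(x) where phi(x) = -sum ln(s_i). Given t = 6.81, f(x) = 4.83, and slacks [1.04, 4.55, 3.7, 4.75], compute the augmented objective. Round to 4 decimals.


Step 1: Compute log-barrier.
ln values: [0.0392, 1.5151, 1.3083, 1.5581]
phi = -(0.0392 + 1.5151 + 1.3083 + 1.5581) = -4.4208
Step 2: Compute augmented objective.
t*f(x) = 6.81*4.83 = 32.8923
Total = 32.8923 - 4.4208 = 28.4715


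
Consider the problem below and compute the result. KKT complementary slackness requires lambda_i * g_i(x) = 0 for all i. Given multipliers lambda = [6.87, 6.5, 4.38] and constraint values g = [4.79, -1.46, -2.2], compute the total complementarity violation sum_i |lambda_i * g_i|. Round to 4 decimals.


KKT complementary slackness check:
lambda_1 * g_1 = 6.87 * 4.79 = 32.9073
lambda_2 * g_2 = 6.5 * -1.46 = -9.49
lambda_3 * g_3 = 4.38 * -2.2 = -9.636
Total violation = 32.9073 + 9.49 + 9.636 = 52.0333


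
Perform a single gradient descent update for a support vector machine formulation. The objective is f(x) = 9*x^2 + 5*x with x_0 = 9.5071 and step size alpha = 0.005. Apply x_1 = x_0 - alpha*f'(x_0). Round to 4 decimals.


We compute the gradient at x_0 and apply the update.
f'(x) = 18*x + 5
f'(9.5071) = 18*9.5071 + 5 = 176.1278
x_1 = 9.5071 - 0.005*176.1278 = 8.6265


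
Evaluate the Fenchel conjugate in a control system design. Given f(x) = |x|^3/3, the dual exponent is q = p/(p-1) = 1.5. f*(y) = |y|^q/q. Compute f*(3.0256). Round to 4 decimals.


The conjugate exponent q satisfies 1/p + 1/q = 1.
p = 3, so q = 3/(3 - 1) = 1.5
|y|^q = 3.0256^1.5 = 5.2628
f*(3.0256) = 5.2628 / 1.5 = 3.5085


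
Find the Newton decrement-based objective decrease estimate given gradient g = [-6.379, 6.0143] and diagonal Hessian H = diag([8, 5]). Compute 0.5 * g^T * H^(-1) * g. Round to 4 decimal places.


Step 1: H is diagonal, so H^(-1) * g = [-0.7974, 1.2029].
Step 2: g^T H^(-1) g = sum_i g_i^2 / H_ii
  = (-6.379)^2/8 + (6.0143)^2/5
  = 5.0865 + 7.2344 = 12.3208
Step 3: Objective decrease = 0.5 * g^T H^(-1) g = 6.1604


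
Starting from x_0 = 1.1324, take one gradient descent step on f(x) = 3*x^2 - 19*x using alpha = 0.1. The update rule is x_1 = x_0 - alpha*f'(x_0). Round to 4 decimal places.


We compute the gradient at x_0 and apply the update.
f'(x) = 6*x - 19
f'(1.1324) = 6*1.1324 - 19 = -12.2056
x_1 = 1.1324 - 0.1*-12.2056 = 2.353


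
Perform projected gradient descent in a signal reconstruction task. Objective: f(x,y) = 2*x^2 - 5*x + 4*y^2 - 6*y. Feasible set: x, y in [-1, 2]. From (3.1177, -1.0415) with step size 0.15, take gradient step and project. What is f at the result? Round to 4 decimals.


Step 1: Compute gradient at (3.1177, -1.0415).
grad_x = 2*2*3.1177 - 5 = 7.4708
grad_y = 2*4*-1.0415 - 6 = -14.332
Step 2: Gradient step.
x_raw = 3.1177 - 0.15*7.4708 = 1.9971
y_raw = -1.0415 - 0.15*-14.332 = 1.1083
Step 3: Project onto [-1, 2].
x_proj = clip(1.9971) = 1.9971
y_proj = clip(1.1083) = 1.1083
Step 4: Evaluate f.
f(1.9971, 1.1083) = -3.7452


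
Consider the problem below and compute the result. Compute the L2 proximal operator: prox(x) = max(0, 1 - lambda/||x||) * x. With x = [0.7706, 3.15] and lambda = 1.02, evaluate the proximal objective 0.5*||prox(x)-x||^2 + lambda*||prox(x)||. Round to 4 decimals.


Step 1: Compute ||x||.
||x|| = 3.2429
Step 2: Compute scaling factor.
scale = max(0, 1 - 1.02/3.2429) = 0.6855
Step 3: prox(x) = [0.5282, 2.1592]
||prox(x)|| = 2.2229
Step 4: Proximal objective.
0.5*||prox-x||^2 = 0.5202
lambda*||prox|| = 2.2674
Total = 2.7875


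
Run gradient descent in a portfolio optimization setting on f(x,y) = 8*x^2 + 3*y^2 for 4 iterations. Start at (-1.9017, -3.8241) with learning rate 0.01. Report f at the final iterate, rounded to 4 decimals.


Gradient descent on f(x,y) = 8*x^2 + 3*y^2.
Starting point: (-1.9017, -3.8241), alpha = 0.01
Step 1: grad_x = 2*8*-1.9017 = -30.4272, grad_y = 2*3*-3.8241 = -22.9446
  x_1 = -1.9017 - 0.01*-30.4272 = -1.5974
  y_1 = -3.8241 - 0.01*-22.9446 = -3.5947
Step 2: grad_x = 2*8*-1.5974 = -25.5588, grad_y = 2*3*-3.5947 = -21.5679
  x_2 = -1.5974 - 0.01*-25.5588 = -1.3418
  y_2 = -3.5947 - 0.01*-21.5679 = -3.379
Step 3: grad_x = 2*8*-1.3418 = -21.4694, grad_y = 2*3*-3.379 = -20.2738
  x_3 = -1.3418 - 0.01*-21.4694 = -1.1271
  y_3 = -3.379 - 0.01*-20.2738 = -3.1762
Step 4: grad_x = 2*8*-1.1271 = -18.0343, grad_y = 2*3*-3.1762 = -19.0574
  x_4 = -1.1271 - 0.01*-18.0343 = -0.9468
  y_4 = -3.1762 - 0.01*-19.0574 = -2.9857
f(-0.9468, -2.9857) = 8*(-0.9468)^2 + 3*(-2.9857)^2 = 33.914


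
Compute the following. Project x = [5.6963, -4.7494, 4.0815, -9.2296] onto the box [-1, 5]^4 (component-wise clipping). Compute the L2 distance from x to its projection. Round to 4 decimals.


Project each component onto [-1, 5].
clip(5.6963) = 5.0, clip(-4.7494) = -1.0, clip(4.0815) = 4.0815, clip(-9.2296) = -1.0
Projection = [5.0, -1.0, 4.0815, -1.0]
Squared diffs: [0.4848, 14.058, 0.0, 67.7263]
Distance = sqrt(82.2691) = 9.0702


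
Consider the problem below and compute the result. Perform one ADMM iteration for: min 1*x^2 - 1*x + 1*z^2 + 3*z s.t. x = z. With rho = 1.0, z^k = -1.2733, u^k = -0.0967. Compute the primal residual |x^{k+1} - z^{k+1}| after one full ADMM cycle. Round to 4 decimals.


ADMM iteration with rho = 1.0, z^k = -1.2733, u^k = -0.0967
Step 1: x-update.
Minimize 1*x^2 - 1*x + (1.0/2)*(x + 1.2733 - 0.0967)^2
FOC: (2*1 + 1.0)*x = 1 + 1.0*(-1.2733 + 0.0967)
x^{k+1} = -0.0589
Step 2: z-update.
Minimize 1*z^2 + 3*z + (1.0/2)*(-0.0589 - z - 0.0967)^2
FOC: (2*1 + 1.0)*z = -3 + 1.0*(-0.0589 - 0.0967)
z^{k+1} = -1.0519
Step 3: u-update.
u^{k+1} = -0.0967 - 0.0589 + 1.0519 = 0.8963
Step 4: Primal residual = |-0.0589 + 1.0519| = 0.993


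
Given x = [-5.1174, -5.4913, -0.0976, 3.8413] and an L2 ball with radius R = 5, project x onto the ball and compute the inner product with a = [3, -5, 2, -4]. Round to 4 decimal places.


Step 1: Compute ||x|| (intermediates to 6 decimals).
||x|| = sqrt((-5.1174)^2 + (-5.4913)^2 + (-0.0976)^2 + 3.8413^2) = 8.432513
Step 2: Project.
Since ||x|| > R, scale = R/||x|| = 5/8.432513 = 0.592943, proj(x) = scale * x
proj(x) = [-3.034327, -3.256028, -0.057871, 2.277672]
Step 3: Dot product.
a^T * proj(x) = 3*(-3.034327) - 5*(-3.256028) + 2*(-0.057871) - 4*2.277672 = -2.0493


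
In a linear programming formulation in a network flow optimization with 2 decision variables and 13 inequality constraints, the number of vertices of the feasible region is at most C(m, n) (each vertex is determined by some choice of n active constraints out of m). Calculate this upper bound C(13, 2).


Each vertex corresponds to some choice of n active constraints out of m, so the number of vertices is at most C(m, n) = m! / (n!(m-n)!).
m = 13, n = 2
Numerator: 13 * 12
Denominator: 2! = 2
C(13, 2) = 78


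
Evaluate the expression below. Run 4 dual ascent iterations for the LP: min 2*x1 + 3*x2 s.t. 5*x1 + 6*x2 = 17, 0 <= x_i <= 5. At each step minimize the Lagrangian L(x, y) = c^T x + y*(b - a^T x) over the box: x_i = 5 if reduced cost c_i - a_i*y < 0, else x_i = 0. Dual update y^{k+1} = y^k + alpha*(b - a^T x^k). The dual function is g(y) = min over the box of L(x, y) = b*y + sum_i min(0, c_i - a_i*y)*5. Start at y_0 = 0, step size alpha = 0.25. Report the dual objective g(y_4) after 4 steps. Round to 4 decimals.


Dual ascent for LP: min 2*x1 + 3*x2, 5*x1 + 6*x2 = 17, 0 <= x_i <= 5
Step 1: y^k = 0.0, reduced costs: (2.0, 3.0)
  x^k = (0.0, 0.0), subgradient = b - a^T x = 17.0
  y^{k+1} = 0.0 + 0.25*17.0 = 4.25
Step 2: y^k = 4.25, reduced costs: (-19.25, -22.5)
  x^k = (5.0, 5.0), subgradient = b - a^T x = -38.0
  y^{k+1} = 4.25 + 0.25*-38.0 = -5.25
Step 3: y^k = -5.25, reduced costs: (28.25, 34.5)
  x^k = (0.0, 0.0), subgradient = b - a^T x = 17.0
  y^{k+1} = -5.25 + 0.25*17.0 = -1.0
Step 4: y^k = -1.0, reduced costs: (7.0, 9.0)
  x^k = (0.0, 0.0), subgradient = b - a^T x = 17.0
  y^{k+1} = -1.0 + 0.25*17.0 = 3.25
Dual objective at y_4 = 3.25: reduced costs (-14.25, -16.5), box minimizer x = (5.0, 5.0)
g(y_4) = b*y + (c1 - a1*y)*x1 + (c2 - a2*y)*x2 = 17*3.25 + (-14.25)*5.0 + (-16.5)*5.0 = 55.25 - 71.25 - 82.5 = -98.5


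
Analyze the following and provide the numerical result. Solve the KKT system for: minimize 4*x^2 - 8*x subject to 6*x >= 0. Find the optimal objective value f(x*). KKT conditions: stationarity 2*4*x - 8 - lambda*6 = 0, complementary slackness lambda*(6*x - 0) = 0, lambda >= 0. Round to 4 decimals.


Step 1: Try lambda = 0 (constraint inactive).
Stationarity: 2*4*x - 8 = 0
x* = 8/(2*4) = 1.0
Check constraint: 6*1.0 = 6.0 >= 0 -- satisfied.
Step 2: Compute optimal value.
f(x*) = 4*1.0^2 - 8*1.0 = -4.0


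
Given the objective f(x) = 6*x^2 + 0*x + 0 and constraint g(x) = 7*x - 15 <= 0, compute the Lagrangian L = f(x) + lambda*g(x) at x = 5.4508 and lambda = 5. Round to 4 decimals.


Step 1: Evaluate f(x).
f(5.4508) = 6*5.4508^2 + 0*5.4508 + 0 = 178.2673
Step 2: Evaluate g(x).
g(5.4508) = 7*5.4508 - 15 = 23.1556
Step 3: Compute Lagrangian.
L = 178.2673 + 5*23.1556 = 294.0453


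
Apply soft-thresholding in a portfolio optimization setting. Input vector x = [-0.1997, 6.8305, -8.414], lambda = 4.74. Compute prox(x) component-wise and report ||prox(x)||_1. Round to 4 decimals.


Soft-thresholding with lambda = 4.74:
prox(-0.1997) = sign(-0.1997)*max(|-0.1997| - 4.74, 0) = 0.0
prox(6.8305) = sign(6.8305)*max(|6.8305| - 4.74, 0) = 2.0905
prox(-8.414) = sign(-8.414)*max(|-8.414| - 4.74, 0) = -3.674
prox(x) = [0.0, 2.0905, -3.674]
||prox(x)||_1 = 0.0 + 2.0905 + 3.674 = 5.7645


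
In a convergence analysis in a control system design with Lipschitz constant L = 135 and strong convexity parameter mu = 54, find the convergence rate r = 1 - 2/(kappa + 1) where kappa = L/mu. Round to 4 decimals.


Step 1: Compute the condition number.
kappa = L/mu = 135/54 = 2.5
Step 2: Compute the convergence rate.
r = 1 - 2/(kappa + 1) = 1 - 2*mu/(L + mu) = (L - mu)/(L + mu) = 81/189 = 0.4286


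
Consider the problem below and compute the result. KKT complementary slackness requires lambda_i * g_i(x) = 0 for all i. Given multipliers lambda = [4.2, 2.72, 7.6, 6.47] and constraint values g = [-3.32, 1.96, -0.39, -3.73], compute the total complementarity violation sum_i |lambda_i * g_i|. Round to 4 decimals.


KKT complementary slackness check:
lambda_1 * g_1 = 4.2 * -3.32 = -13.944
lambda_2 * g_2 = 2.72 * 1.96 = 5.3312
lambda_3 * g_3 = 7.6 * -0.39 = -2.964
lambda_4 * g_4 = 6.47 * -3.73 = -24.1331
Total violation = 13.944 + 5.3312 + 2.964 + 24.1331 = 46.3723


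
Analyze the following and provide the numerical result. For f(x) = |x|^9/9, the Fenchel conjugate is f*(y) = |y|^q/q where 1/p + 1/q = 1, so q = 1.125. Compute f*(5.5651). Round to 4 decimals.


The conjugate exponent q satisfies 1/p + 1/q = 1.
p = 9, so q = 9/(9 - 1) = 1.125
|y|^q = 5.5651^1.125 = 6.897
f*(5.5651) = 6.897 / 1.125 = 6.1306


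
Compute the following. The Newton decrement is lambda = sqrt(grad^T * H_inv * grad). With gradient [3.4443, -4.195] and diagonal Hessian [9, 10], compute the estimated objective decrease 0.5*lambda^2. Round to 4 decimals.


Step 1: H is diagonal, so H^(-1) * g = [0.3827, -0.4195].
Step 2: g^T H^(-1) g = sum_i g_i^2 / H_ii
  = (3.4443)^2/9 + (-4.195)^2/10
  = 1.3181 + 1.7598 = 3.0779
Step 3: Objective decrease = 0.5 * g^T H^(-1) g = 1.539


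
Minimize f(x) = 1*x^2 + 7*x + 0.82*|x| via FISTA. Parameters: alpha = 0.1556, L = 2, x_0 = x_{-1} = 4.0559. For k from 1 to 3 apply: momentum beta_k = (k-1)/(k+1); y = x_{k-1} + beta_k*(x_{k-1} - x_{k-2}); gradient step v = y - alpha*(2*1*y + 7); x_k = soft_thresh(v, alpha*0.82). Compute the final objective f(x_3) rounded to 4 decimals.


FISTA on f(x) = 1*x^2 + 7*x + 0.82*|x|
L = 2, alpha = 0.1556
Iteration 1: beta = 0.0, y = 4.0559 + 0.0*(4.0559 - 4.0559) = 4.0559
  grad(y) = 15.1118, v = y - alpha*grad = 1.7045
  prox(v) = soft_thresh(1.7045, 0.1276) = 1.5769
Iteration 2: beta = 0.3333, y = 1.5769 + 0.3333*(1.5769 - 4.0559) = 0.7506
  grad(y) = 8.5012, v = y - alpha*grad = -0.5722
  prox(v) = soft_thresh(-0.5722, 0.1276) = -0.4446
Iteration 3: beta = 0.5, y = -0.4446 + 0.5*(-0.4446 - 1.5769) = -1.4554
  grad(y) = 4.0893, v = y - alpha*grad = -2.0917
  prox(v) = soft_thresh(-2.0917, 0.1276) = -1.9641
f(x_3) = 1*(-1.9641)^2 + 7*(-1.9641) + 0.82*|-1.9641| = -8.2804


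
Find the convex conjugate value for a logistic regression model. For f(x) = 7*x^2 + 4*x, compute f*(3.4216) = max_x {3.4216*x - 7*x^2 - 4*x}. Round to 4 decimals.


f*(y) = sup_x {y*x - a*x^2 - b*x} = sup_x {(y-b)*x - a*x^2}
FOC: (y - b) - 2a*x = 0 => x* = (y - b)/(2a)
x* = (3.4216 - 4)/(2*7) = -0.0413
f*(3.4216) = (y-b)^2/(4a) = (3.4216 - 4)^2/(4*7)
= 0.3345/28 = 0.0119


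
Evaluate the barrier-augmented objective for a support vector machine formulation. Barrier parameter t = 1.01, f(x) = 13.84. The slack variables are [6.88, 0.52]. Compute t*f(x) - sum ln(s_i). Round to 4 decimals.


Step 1: Compute log-barrier.
ln values: [1.9286, -0.6539]
phi = -(1.9286 - 0.6539) = -1.2747
Step 2: Compute augmented objective.
t*f(x) = 1.01*13.84 = 13.9784
Total = 13.9784 - 1.2747 = 12.7037


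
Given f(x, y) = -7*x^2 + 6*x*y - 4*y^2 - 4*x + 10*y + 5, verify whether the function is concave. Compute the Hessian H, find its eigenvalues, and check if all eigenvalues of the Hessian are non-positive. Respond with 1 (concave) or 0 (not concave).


The Hessian of f(x,y) = -7*x^2 + 6*x*y - 4*y^2 - 4*x + 10*y + 5 is:
H = [[-14, 6], [6, -8]]
Trace = -14 - 8 = -22
Determinant = -14*-8 - (6)^2 = 76
Discriminant = (-22)^2 - 4*76 = 180.0
Eigenvalues: lambda_1 = -17.7082, lambda_2 = -4.2918
The function is concave.

1


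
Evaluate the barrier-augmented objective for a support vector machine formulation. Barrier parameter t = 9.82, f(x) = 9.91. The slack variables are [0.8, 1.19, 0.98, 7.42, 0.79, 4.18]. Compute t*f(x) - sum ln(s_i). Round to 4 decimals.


Step 1: Compute log-barrier.
ln values: [-0.2231, 0.174, -0.0202, 2.0042, -0.2357, 1.4303]
phi = -(-0.2231 + 0.174 - 0.0202 + 2.0042 - 0.2357 + 1.4303) = -3.1294
Step 2: Compute augmented objective.
t*f(x) = 9.82*9.91 = 97.3162
Total = 97.3162 - 3.1294 = 94.1868


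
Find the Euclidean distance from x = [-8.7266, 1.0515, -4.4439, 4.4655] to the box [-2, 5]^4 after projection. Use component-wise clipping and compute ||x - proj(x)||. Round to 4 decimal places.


Project each component onto [-2, 5].
clip(-8.7266) = -2.0, clip(1.0515) = 1.0515, clip(-4.4439) = -2.0, clip(4.4655) = 4.4655
Projection = [-2.0, 1.0515, -2.0, 4.4655]
Squared diffs: [45.2471, 0.0, 5.9726, 0.0]
Distance = sqrt(51.2197) = 7.1568


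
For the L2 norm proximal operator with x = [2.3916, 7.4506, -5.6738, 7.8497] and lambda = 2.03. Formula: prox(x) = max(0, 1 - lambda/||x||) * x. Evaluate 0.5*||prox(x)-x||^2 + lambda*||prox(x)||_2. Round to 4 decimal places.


Step 1: Compute ||x||.
||x|| = 12.4515
Step 2: Compute scaling factor.
scale = max(0, 1 - 2.03/12.4515) = 0.837
Step 3: prox(x) = [2.0017, 6.2359, -4.7488, 6.5699]
||prox(x)|| = 10.4215
Step 4: Proximal objective.
0.5*||prox-x||^2 = 2.0605
lambda*||prox|| = 21.1556
Total = 23.2162


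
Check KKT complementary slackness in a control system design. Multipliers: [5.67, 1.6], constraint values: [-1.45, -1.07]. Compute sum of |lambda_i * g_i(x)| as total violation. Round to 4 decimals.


KKT complementary slackness check:
lambda_1 * g_1 = 5.67 * -1.45 = -8.2215
lambda_2 * g_2 = 1.6 * -1.07 = -1.712
Total violation = 8.2215 + 1.712 = 9.9335


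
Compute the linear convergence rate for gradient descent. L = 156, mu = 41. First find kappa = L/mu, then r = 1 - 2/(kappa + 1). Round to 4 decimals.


Step 1: Compute the condition number.
kappa = L/mu = 156/41 = 3.8049
Step 2: Compute the convergence rate.
r = 1 - 2/(kappa + 1) = 1 - 2*mu/(L + mu) = (L - mu)/(L + mu) = 115/197 = 0.5838


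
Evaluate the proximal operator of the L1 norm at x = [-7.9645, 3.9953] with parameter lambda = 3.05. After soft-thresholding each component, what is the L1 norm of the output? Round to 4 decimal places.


Soft-thresholding with lambda = 3.05:
prox(-7.9645) = sign(-7.9645)*max(|-7.9645| - 3.05, 0) = -4.9145
prox(3.9953) = sign(3.9953)*max(|3.9953| - 3.05, 0) = 0.9453
prox(x) = [-4.9145, 0.9453]
||prox(x)||_1 = 4.9145 + 0.9453 = 5.8598


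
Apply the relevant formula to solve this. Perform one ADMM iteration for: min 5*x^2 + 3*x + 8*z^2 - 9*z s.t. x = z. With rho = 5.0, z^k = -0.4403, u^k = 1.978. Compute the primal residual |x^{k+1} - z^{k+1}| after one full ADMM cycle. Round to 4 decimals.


ADMM iteration with rho = 5.0, z^k = -0.4403, u^k = 1.978
Step 1: x-update.
Minimize 5*x^2 + 3*x + (5.0/2)*(x + 0.4403 + 1.978)^2
FOC: (2*5 + 5.0)*x = -3 + 5.0*(-0.4403 - 1.978)
x^{k+1} = -1.0061
Step 2: z-update.
Minimize 8*z^2 - 9*z + (5.0/2)*(-1.0061 - z + 1.978)^2
FOC: (2*8 + 5.0)*z = 9 + 5.0*(-1.0061 + 1.978)
z^{k+1} = 0.66
Step 3: u-update.
u^{k+1} = 1.978 - 1.0061 - 0.66 = 0.3119
Step 4: Primal residual = |-1.0061 - 0.66| = 1.6661


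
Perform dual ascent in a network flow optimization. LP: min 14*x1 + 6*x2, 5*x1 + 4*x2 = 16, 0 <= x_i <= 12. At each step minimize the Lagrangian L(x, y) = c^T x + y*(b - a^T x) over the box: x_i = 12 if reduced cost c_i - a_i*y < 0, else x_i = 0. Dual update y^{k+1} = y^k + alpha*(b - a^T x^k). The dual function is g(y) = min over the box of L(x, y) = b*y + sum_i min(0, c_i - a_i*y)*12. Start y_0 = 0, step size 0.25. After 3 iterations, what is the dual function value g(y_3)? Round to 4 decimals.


Dual ascent for LP: min 14*x1 + 6*x2, 5*x1 + 4*x2 = 16, 0 <= x_i <= 12
Step 1: y^k = 0.0, reduced costs: (14.0, 6.0)
  x^k = (0.0, 0.0), subgradient = b - a^T x = 16.0
  y^{k+1} = 0.0 + 0.25*16.0 = 4.0
Step 2: y^k = 4.0, reduced costs: (-6.0, -10.0)
  x^k = (12.0, 12.0), subgradient = b - a^T x = -92.0
  y^{k+1} = 4.0 + 0.25*-92.0 = -19.0
Step 3: y^k = -19.0, reduced costs: (109.0, 82.0)
  x^k = (0.0, 0.0), subgradient = b - a^T x = 16.0
  y^{k+1} = -19.0 + 0.25*16.0 = -15.0
Dual objective at y_3 = -15.0: reduced costs (89.0, 66.0), box minimizer x = (0.0, 0.0)
g(y_3) = b*y + (c1 - a1*y)*x1 + (c2 - a2*y)*x2 = 16*(-15.0) + 89.0*0.0 + 66.0*0.0 = -240.0 + 0.0 + 0.0 = -240.0


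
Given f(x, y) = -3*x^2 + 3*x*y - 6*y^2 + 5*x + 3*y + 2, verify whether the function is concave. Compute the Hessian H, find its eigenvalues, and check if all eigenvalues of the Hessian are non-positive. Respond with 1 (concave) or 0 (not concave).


The Hessian of f(x,y) = -3*x^2 + 3*x*y - 6*y^2 + 5*x + 3*y + 2 is:
H = [[-6, 3], [3, -12]]
Trace = -6 - 12 = -18
Determinant = -6*-12 - (3)^2 = 63
Discriminant = (-18)^2 - 4*63 = 72.0
Eigenvalues: lambda_1 = -13.2426, lambda_2 = -4.7574
The function is concave.

1


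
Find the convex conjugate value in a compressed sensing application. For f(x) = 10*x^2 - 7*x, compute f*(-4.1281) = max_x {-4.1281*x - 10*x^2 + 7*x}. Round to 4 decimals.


f*(y) = sup_x {y*x - a*x^2 - b*x} = sup_x {(y-b)*x - a*x^2}
FOC: (y - b) - 2a*x = 0 => x* = (y - b)/(2a)
x* = (-4.1281 + 7)/(2*10) = 0.1436
f*(-4.1281) = (y-b)^2/(4a) = (-4.1281 + 7)^2/(4*10)
= 8.2478/40 = 0.2062


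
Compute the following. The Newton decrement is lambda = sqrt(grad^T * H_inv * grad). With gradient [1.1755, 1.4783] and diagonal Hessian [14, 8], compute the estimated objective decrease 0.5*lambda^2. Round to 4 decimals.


Step 1: H is diagonal, so H^(-1) * g = [0.084, 0.1848].
Step 2: g^T H^(-1) g = sum_i g_i^2 / H_ii
  = (1.1755)^2/14 + (1.4783)^2/8
  = 0.0987 + 0.2732 = 0.3719
Step 3: Objective decrease = 0.5 * g^T H^(-1) g = 0.1859


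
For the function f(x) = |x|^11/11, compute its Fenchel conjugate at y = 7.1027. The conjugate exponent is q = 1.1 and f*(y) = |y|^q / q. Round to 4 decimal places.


The conjugate exponent q satisfies 1/p + 1/q = 1.
p = 11, so q = 11/(11 - 1) = 1.1
|y|^q = 7.1027^1.1 = 8.641
f*(7.1027) = 8.641 / 1.1 = 7.8555


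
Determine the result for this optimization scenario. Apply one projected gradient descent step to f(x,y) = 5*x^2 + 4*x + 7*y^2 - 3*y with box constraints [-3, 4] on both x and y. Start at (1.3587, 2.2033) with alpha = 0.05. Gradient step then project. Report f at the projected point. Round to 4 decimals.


Step 1: Compute gradient at (1.3587, 2.2033).
grad_x = 2*5*1.3587 + 4 = 17.587
grad_y = 2*7*2.2033 - 3 = 27.8462
Step 2: Gradient step.
x_raw = 1.3587 - 0.05*17.587 = 0.4794
y_raw = 2.2033 - 0.05*27.8462 = 0.811
Step 3: Project onto [-3, 4].
x_proj = clip(0.4794) = 0.4794
y_proj = clip(0.811) = 0.811
Step 4: Evaluate f.
f(0.4794, 0.811) = 5.2372


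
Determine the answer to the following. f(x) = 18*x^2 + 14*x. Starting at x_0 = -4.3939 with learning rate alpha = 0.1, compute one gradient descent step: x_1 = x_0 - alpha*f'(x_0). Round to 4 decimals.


We compute the gradient at x_0 and apply the update.
f'(x) = 36*x + 14
f'(-4.3939) = 36*-4.3939 + 14 = -144.1804
x_1 = -4.3939 - 0.1*-144.1804 = 10.0241


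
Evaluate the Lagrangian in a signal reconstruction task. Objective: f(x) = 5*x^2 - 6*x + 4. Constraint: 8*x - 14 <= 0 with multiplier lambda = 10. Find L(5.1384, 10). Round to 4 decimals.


Step 1: Evaluate f(x).
f(5.1384) = 5*5.1384^2 - 6*5.1384 + 4 = 105.1854
Step 2: Evaluate g(x).
g(5.1384) = 8*5.1384 - 14 = 27.1072
Step 3: Compute Lagrangian.
L = 105.1854 + 10*27.1072 = 376.2574


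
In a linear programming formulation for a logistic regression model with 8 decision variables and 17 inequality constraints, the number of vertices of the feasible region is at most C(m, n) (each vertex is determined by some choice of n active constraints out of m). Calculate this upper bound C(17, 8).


Each vertex corresponds to some choice of n active constraints out of m, so the number of vertices is at most C(m, n) = m! / (n!(m-n)!).
m = 17, n = 8
Numerator: 17 * 16 * 15 * 14 * 13 * 12 * 11 * 10
Denominator: 8! = 40320
C(17, 8) = 24310


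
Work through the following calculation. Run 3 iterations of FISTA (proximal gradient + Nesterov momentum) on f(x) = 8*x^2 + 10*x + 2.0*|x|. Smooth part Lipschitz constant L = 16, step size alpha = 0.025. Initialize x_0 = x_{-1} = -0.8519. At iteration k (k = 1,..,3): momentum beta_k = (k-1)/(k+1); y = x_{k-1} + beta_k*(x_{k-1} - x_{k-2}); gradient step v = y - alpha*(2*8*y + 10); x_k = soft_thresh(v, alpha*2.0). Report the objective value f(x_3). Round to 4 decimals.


FISTA on f(x) = 8*x^2 + 10*x + 2.0*|x|
L = 16, alpha = 0.025
Iteration 1: beta = 0.0, y = -0.8519 + 0.0*(-0.8519 + 0.8519) = -0.8519
  grad(y) = -3.6304, v = y - alpha*grad = -0.7611
  prox(v) = soft_thresh(-0.7611, 0.05) = -0.7111
Iteration 2: beta = 0.3333, y = -0.7111 + 0.3333*(-0.7111 + 0.8519) = -0.6642
  grad(y) = -0.6275, v = y - alpha*grad = -0.6485
  prox(v) = soft_thresh(-0.6485, 0.05) = -0.5985
Iteration 3: beta = 0.5, y = -0.5985 + 0.5*(-0.5985 + 0.7111) = -0.5422
  grad(y) = 1.3244, v = y - alpha*grad = -0.5753
  prox(v) = soft_thresh(-0.5753, 0.05) = -0.5253
f(x_3) = 8*(-0.5253)^2 + 10*(-0.5253) + 2.0*|-0.5253| = -1.9949


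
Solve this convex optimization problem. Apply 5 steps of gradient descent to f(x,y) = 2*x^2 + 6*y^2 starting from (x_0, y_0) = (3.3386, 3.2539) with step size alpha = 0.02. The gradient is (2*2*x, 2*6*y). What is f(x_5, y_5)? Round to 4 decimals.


Gradient descent on f(x,y) = 2*x^2 + 6*y^2.
Starting point: (3.3386, 3.2539), alpha = 0.02
Step 1: grad_x = 2*2*3.3386 = 13.3544, grad_y = 2*6*3.2539 = 39.0468
  x_1 = 3.3386 - 0.02*13.3544 = 3.0715
  y_1 = 3.2539 - 0.02*39.0468 = 2.473
Step 2: grad_x = 2*2*3.0715 = 12.286, grad_y = 2*6*2.473 = 29.6756
  x_2 = 3.0715 - 0.02*12.286 = 2.8258
  y_2 = 2.473 - 0.02*29.6756 = 1.8795
Step 3: grad_x = 2*2*2.8258 = 11.3032, grad_y = 2*6*1.8795 = 22.5534
  x_3 = 2.8258 - 0.02*11.3032 = 2.5997
  y_3 = 1.8795 - 0.02*22.5534 = 1.4284
Step 4: grad_x = 2*2*2.5997 = 10.3989, grad_y = 2*6*1.4284 = 17.1406
  x_4 = 2.5997 - 0.02*10.3989 = 2.3917
  y_4 = 1.4284 - 0.02*17.1406 = 1.0856
Step 5: grad_x = 2*2*2.3917 = 9.567, grad_y = 2*6*1.0856 = 13.0269
  x_5 = 2.3917 - 0.02*9.567 = 2.2004
  y_5 = 1.0856 - 0.02*13.0269 = 0.825
f(2.2004, 0.825) = 2*2.2004^2 + 6*0.825^2 = 13.7677


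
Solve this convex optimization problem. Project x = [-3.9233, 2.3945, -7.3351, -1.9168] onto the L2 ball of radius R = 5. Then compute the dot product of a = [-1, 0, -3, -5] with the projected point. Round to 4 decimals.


Step 1: Compute ||x|| (intermediates to 6 decimals).
||x|| = sqrt((-3.9233)^2 + 2.3945^2 + (-7.3351)^2 + (-1.9168)^2) = 8.865874
Step 2: Project.
Since ||x|| > R, scale = R/||x|| = 5/8.865874 = 0.56396, proj(x) = scale * x
proj(x) = [-2.212584, 1.350402, -4.136703, -1.080999]
Step 3: Dot product.
a^T * proj(x) = -1*(-2.212584) + 0*1.350402 - 3*(-4.136703) - 5*(-1.080999) = 20.0277


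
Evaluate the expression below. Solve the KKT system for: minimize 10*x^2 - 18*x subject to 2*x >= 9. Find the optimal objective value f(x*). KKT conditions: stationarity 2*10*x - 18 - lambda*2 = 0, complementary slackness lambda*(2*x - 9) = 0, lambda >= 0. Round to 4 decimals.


Step 1: Try lambda = 0 (constraint inactive).
x_unc = 18/(2*10) = 0.9
Check: 2*0.9 = 1.8 < 9 -- violated!
Step 2: Constraint must be active: 2*x = 9
x* = 9/2 = 4.5
lambda = (2*10*4.5 - 18)/2 = 36.0
Step 3: Compute optimal value.
f(x*) = 10*4.5^2 - 18*4.5 = 121.5


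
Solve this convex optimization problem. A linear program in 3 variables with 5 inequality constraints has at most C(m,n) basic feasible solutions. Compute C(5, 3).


Each vertex corresponds to some choice of n active constraints out of m, so the number of vertices is at most C(m, n) = m! / (n!(m-n)!).
m = 5, n = 3
Numerator: 5 * 4 * 3
Denominator: 3! = 6
C(5, 3) = 10


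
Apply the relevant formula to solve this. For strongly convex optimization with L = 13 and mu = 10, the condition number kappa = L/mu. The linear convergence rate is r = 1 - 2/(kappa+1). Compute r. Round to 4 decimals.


Step 1: Compute the condition number.
kappa = L/mu = 13/10 = 1.3
Step 2: Compute the convergence rate.
r = 1 - 2/(kappa + 1) = 1 - 2*mu/(L + mu) = (L - mu)/(L + mu) = 3/23 = 0.1304


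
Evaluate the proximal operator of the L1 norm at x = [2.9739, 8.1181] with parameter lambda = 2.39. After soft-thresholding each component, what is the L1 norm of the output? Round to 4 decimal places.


Soft-thresholding with lambda = 2.39:
prox(2.9739) = sign(2.9739)*max(|2.9739| - 2.39, 0) = 0.5839
prox(8.1181) = sign(8.1181)*max(|8.1181| - 2.39, 0) = 5.7281
prox(x) = [0.5839, 5.7281]
||prox(x)||_1 = 0.5839 + 5.7281 = 6.312


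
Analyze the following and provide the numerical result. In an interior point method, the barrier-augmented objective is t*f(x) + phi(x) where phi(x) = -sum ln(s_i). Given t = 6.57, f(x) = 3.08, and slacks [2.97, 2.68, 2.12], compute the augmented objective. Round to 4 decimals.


Step 1: Compute log-barrier.
ln values: [1.0886, 0.9858, 0.7514]
phi = -(1.0886 + 0.9858 + 0.7514) = -2.8258
Step 2: Compute augmented objective.
t*f(x) = 6.57*3.08 = 20.2356
Total = 20.2356 - 2.8258 = 17.4098


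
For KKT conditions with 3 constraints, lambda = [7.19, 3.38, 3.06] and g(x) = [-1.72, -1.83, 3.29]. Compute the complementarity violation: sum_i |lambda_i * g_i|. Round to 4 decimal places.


KKT complementary slackness check:
lambda_1 * g_1 = 7.19 * -1.72 = -12.3668
lambda_2 * g_2 = 3.38 * -1.83 = -6.1854
lambda_3 * g_3 = 3.06 * 3.29 = 10.0674
Total violation = 12.3668 + 6.1854 + 10.0674 = 28.6196


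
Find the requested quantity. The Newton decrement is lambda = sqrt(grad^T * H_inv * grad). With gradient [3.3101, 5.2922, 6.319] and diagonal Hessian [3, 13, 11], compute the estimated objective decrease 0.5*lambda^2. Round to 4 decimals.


Step 1: H is diagonal, so H^(-1) * g = [1.1034, 0.4071, 0.5745].
Step 2: g^T H^(-1) g = sum_i g_i^2 / H_ii
  = (3.3101)^2/3 + (5.2922)^2/13 + (6.319)^2/11
  = 3.6523 + 2.1544 + 3.63 = 9.4366
Step 3: Objective decrease = 0.5 * g^T H^(-1) g = 4.7183


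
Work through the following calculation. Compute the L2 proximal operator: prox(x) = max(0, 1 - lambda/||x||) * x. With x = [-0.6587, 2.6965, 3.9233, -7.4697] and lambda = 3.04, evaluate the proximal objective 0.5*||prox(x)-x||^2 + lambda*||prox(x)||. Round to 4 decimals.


Step 1: Compute ||x||.
||x|| = 8.8822
Step 2: Compute scaling factor.
scale = max(0, 1 - 3.04/8.8822) = 0.6577
Step 3: prox(x) = [-0.4333, 1.7736, 2.5805, -4.9131]
||prox(x)|| = 5.8422
Step 4: Proximal objective.
0.5*||prox-x||^2 = 4.6208
lambda*||prox|| = 17.7603
Total = 22.3811


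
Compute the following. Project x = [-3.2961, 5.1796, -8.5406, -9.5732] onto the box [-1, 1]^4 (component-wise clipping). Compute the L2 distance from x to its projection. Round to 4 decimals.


Project each component onto [-1, 1].
clip(-3.2961) = -1.0, clip(5.1796) = 1.0, clip(-8.5406) = -1.0, clip(-9.5732) = -1.0
Projection = [-1.0, 1.0, -1.0, -1.0]
Squared diffs: [5.2721, 17.4691, 56.8606, 73.4998]
Distance = sqrt(153.1016) = 12.3734


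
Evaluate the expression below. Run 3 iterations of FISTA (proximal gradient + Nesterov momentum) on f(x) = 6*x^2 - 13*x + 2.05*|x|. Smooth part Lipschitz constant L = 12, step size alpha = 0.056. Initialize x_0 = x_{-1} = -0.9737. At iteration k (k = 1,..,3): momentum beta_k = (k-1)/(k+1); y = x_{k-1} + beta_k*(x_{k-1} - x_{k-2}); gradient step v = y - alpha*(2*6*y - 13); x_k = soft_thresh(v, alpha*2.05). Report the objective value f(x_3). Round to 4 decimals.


FISTA on f(x) = 6*x^2 - 13*x + 2.05*|x|
L = 12, alpha = 0.056
Iteration 1: beta = 0.0, y = -0.9737 + 0.0*(-0.9737 + 0.9737) = -0.9737
  grad(y) = -24.6844, v = y - alpha*grad = 0.4086
  prox(v) = soft_thresh(0.4086, 0.1148) = 0.2938
Iteration 2: beta = 0.3333, y = 0.2938 + 0.3333*(0.2938 + 0.9737) = 0.7163
  grad(y) = -4.404, v = y - alpha*grad = 0.963
  prox(v) = soft_thresh(0.963, 0.1148) = 0.8482
Iteration 3: beta = 0.5, y = 0.8482 + 0.5*(0.8482 - 0.2938) = 1.1253
  grad(y) = 0.5039, v = y - alpha*grad = 1.0971
  prox(v) = soft_thresh(1.0971, 0.1148) = 0.9823
f(x_3) = 6*0.9823^2 - 13*0.9823 + 2.05*|0.9823| = -4.9667


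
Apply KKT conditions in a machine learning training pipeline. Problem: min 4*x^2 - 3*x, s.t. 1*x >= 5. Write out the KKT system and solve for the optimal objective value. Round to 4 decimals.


Step 1: Try lambda = 0 (constraint inactive).
x_unc = 3/(2*4) = 0.375
Check: 1*0.375 = 0.375 < 5 -- violated!
Step 2: Constraint must be active: 1*x = 5
x* = 5/1 = 5.0
lambda = (2*4*5.0 - 3)/1 = 37.0
Step 3: Compute optimal value.
f(x*) = 4*5.0^2 - 3*5.0 = 85.0


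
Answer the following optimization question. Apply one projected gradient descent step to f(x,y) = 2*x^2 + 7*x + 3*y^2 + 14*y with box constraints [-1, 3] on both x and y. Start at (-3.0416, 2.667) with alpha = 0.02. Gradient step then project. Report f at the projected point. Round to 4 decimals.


Step 1: Compute gradient at (-3.0416, 2.667).
grad_x = 2*2*-3.0416 + 7 = -5.1664
grad_y = 2*3*2.667 + 14 = 30.002
Step 2: Gradient step.
x_raw = -3.0416 - 0.02*-5.1664 = -2.9383
y_raw = 2.667 - 0.02*30.002 = 2.067
Step 3: Project onto [-1, 3].
x_proj = clip(-2.9383) = -1.0
y_proj = clip(2.067) = 2.067
Step 4: Evaluate f.
f(-1.0, 2.067) = 36.7544


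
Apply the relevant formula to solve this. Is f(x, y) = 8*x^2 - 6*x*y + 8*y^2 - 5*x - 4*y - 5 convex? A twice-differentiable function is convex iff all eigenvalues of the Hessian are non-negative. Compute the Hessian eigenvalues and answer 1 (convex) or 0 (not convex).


The Hessian of f(x,y) = 8*x^2 - 6*x*y + 8*y^2 - 5*x - 4*y - 5 is:
H = [[16, -6], [-6, 16]]
Trace = 16 + 16 = 32
Determinant = 16*16 - (-6)^2 = 220
Discriminant = (32)^2 - 4*220 = 144.0
Eigenvalues: lambda_1 = 10.0, lambda_2 = 22.0
The function is convex.

1
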